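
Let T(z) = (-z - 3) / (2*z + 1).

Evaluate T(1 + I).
-14/13 + 5*I/13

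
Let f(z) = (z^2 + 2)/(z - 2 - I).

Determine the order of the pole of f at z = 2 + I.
1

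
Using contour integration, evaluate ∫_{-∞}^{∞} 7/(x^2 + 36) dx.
Let f(z) = 7/(z^2 + 36). The denominator has no real zeros and deg Q - deg P = 2 ≥ 2, so the integral of f over the upper semicircle |z| = R tends to 0 as R → ∞. Closing the contour in the upper half-plane,
  ∫_{-∞}^{∞} f(x) dx = 2πi · Σ Res(f, z_k)  over the poles with Im z_k > 0.

Zeros of the denominator: z^2 + 36 = 0 gives z = ±6*I.
Upper half-plane: z = 6*I (simple).

Each pole is a simple zero of Q(z) = z^2 + 36, so Res(f, z₀) = P(z₀)/Q'(z₀) with P(z) = 7, Q'(z) = 2*z:
  Res(f, 6*I) = (7)/(12*I) = -7*I/12

∫_{-∞}^{∞} f(x) dx = 2πi · (-7*I/12) = 7*pi/6

Final answer: 7*pi/6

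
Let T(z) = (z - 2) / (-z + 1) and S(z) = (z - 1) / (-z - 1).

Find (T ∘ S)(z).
(T ∘ S)(z) = T(S(z)) = ((1)*S(z) + (-2))/((-1)*S(z) + (1)). Multiply numerator and denominator by -z - 1:
  numerator:   (1)*(z - 1) + (-2)*(-z - 1) = 3*z + 1
  denominator: (-1)*(z - 1) + (1)*(-z - 1) = -2*z
(T ∘ S)(z) = (3*z + 1)/(-2*z) = (-3*z - 1)/(2*z)

Final answer: (-3*z - 1)/(2*z)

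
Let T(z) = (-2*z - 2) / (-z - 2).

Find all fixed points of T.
T(z) = z means -2*z - 2 = z*(-z - 2), i.e.
  2 - z^2 = 0.
Discriminant: (0)^2 - 4*(-1)*(2) = 8, so the roots are real.
  z = (0 ± sqrt(8))/(2*(-1))
Fixed points: {-sqrt(2), sqrt(2)}

Final answer: {-sqrt(2), sqrt(2)}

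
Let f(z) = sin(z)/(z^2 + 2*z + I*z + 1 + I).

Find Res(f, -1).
Write f(z) = P(z)/Q(z) with P(z) = sin(z) and Q(z) = z^2 + 2*z + I*z + 1 + I.
The denominator factors as Q(z) = (z + 1)*(z + 1 + I), so z = -1 is a simple zero of Q and P is analytic there; z = -1 is therefore a simple pole and
  Res(f, z₀) = P(z₀)/Q'(z₀).

Q'(z) = 2*z + 2 + I, so Q'(-1) = I.
P(-1) = -sin(1).

Res(f, -1) = (-sin(1))/(I) = I*sin(1)

Final answer: I*sin(1)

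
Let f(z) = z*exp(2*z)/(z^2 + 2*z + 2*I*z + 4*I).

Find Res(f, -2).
Write f(z) = P(z)/Q(z) with P(z) = z*exp(2*z) and Q(z) = z^2 + 2*z + 2*I*z + 4*I.
The denominator factors as Q(z) = (z + 2*I)*(z + 2), so z = -2 is a simple zero of Q and P is analytic there; z = -2 is therefore a simple pole and
  Res(f, z₀) = P(z₀)/Q'(z₀).

Q'(z) = 2*z + 2 + 2*I, so Q'(-2) = -2 + 2*I.
P(-2) = -2*exp(-4).

Res(f, -2) = (-2*exp(-4))/(-2 + 2*I) = (1/2 + I/2)*exp(-4)

Final answer: (1/2 + I/2)*exp(-4)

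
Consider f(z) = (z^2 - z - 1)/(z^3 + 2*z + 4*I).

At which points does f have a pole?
{-1 - I, 2*I, 1 - I}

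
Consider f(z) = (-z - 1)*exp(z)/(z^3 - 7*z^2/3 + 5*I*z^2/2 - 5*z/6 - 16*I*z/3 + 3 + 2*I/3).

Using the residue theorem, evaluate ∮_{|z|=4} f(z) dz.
By the residue theorem, ∮_C f(z) dz = 2πi · (sum of the residues of f at the poles inside |z| = 4).

The denominator factors as (z - 2)*(z - 1/3 + 3*I/2)*(z + I), so the singularities of f are simple poles at z = 2, z = 1/3 - 3*I/2, z = -I.
  |2|² = 4 < 16 = 4², so this pole is inside the contour.
  |1/3 - 3*I/2|² = 85/36 < 16 = 4², so this pole is inside the contour.
  |-I|² = 1 < 16 = 4², so this pole is inside the contour.

With P(z) = (-z - 1)*exp(z) and Q(z) = z^3 - 7*z^2/3 + 5*I*z^2/2 - 5*z/6 - 16*I*z/3 + 3 + 2*I/3, each pole is simple, so Res(f, z₀) = P(z₀)/Q'(z₀) with Q'(z) = 3*z^2 - 14*z/3 + 5*I*z - 5/6 - 16*I/3.
  Res(f, 2) = P(2)/Q'(2) = (-3*exp(2))/(11/6 + 14*I/3) = (-198/905 + 504*I/905)*exp(2)
  Res(f, 1/3 - 3*I/2) = P(1/3 - 3*I/2)/Q'(1/3 - 3*I/2) = ((-4/3 + 3*I/2)*exp(1/3 - 3*I/2))/(-47/36 + I/3) = (2904/2353 - 1962*I/2353)*exp(1/3 - 3*I/2)
  Res(f, -I) = P(-I)/Q'(-I) = ((-1 + I)*exp(-I))/(7/6 - 2*I/3) = (-66/65 + 18*I/65)*exp(-I)

Sum of residues inside C: (2904/2353 - 1962*I/2353)*exp(1/3 - 3*I/2) + (-66/65 + 18*I/65)*exp(-I) + (-198/905 + 504*I/905)*exp(2)
∮_C f(z) dz = 2πi · ((2904/2353 - 1962*I/2353)*exp(1/3 - 3*I/2) + (-66/65 + 18*I/65)*exp(-I) + (-198/905 + 504*I/905)*exp(2)) = pi*(-1008/905 - 396*I/905)*exp(2) + pi*(3924/2353 + 5808*I/2353)*exp(1/3 - 3*I/2) + pi*(-36/65 - 132*I/65)*exp(-I)

Final answer: pi*(-1008/905 - 396*I/905)*exp(2) + pi*(3924/2353 + 5808*I/2353)*exp(1/3 - 3*I/2) + pi*(-36/65 - 132*I/65)*exp(-I)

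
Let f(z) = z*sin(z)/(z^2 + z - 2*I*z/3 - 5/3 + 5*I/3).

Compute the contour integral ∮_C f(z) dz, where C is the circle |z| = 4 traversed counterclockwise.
By the residue theorem, ∮_C f(z) dz = 2πi · (sum of the residues of f at the poles inside |z| = 4).

The denominator factors as (z - 1 + I/3)*(z + 2 - I), so the singularities of f are simple poles at z = 1 - I/3, z = -2 + I.
  |1 - I/3|² = 10/9 < 16 = 4², so this pole is inside the contour.
  |-2 + I|² = 5 < 16 = 4², so this pole is inside the contour.

With P(z) = z*sin(z) and Q(z) = z^2 + z - 2*I*z/3 - 5/3 + 5*I/3, each pole is simple, so Res(f, z₀) = P(z₀)/Q'(z₀) with Q'(z) = 2*z + 1 - 2*I/3.
  Res(f, 1 - I/3) = P(1 - I/3)/Q'(1 - I/3) = ((1 - I/3)*sin(1 - I/3))/(3 - 4*I/3) = (31/97 + 3*I/97)*sin(1 - I/3)
  Res(f, -2 + I) = P(-2 + I)/Q'(-2 + I) = ((2 - I)*sin(2 - I))/(-3 + 4*I/3) = (-66/97 + 3*I/97)*sin(2 - I)

Sum of residues inside C: (-66/97 + 3*I/97)*sin(2 - I) + (31/97 + 3*I/97)*sin(1 - I/3)
∮_C f(z) dz = 2πi · ((-66/97 + 3*I/97)*sin(2 - I) + (31/97 + 3*I/97)*sin(1 - I/3)) = pi*(-6/97 - 132*I/97)*sin(2 - I) + pi*(-6/97 + 62*I/97)*sin(1 - I/3)

Final answer: pi*(-6/97 - 132*I/97)*sin(2 - I) + pi*(-6/97 + 62*I/97)*sin(1 - I/3)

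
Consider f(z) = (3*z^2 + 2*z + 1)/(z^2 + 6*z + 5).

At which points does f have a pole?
The singularities of f are the zeros of the denominator. Factoring,
  z^2 + 6*z + 5 = (z + 1)*(z + 5)
so the candidates are z = -1, z = -5.

Check the numerator P(z) = 3*z^2 + 2*z + 1 at each one:
  P(-1) = 2 ≠ 0, so z = -1 is a (simple) pole.
  P(-5) = 66 ≠ 0, so z = -5 is a (simple) pole.

Poles of f: {-5, -1}

Final answer: {-5, -1}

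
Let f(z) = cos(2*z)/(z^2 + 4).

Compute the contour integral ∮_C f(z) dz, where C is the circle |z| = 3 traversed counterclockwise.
By the residue theorem, ∮_C f(z) dz = 2πi · (sum of the residues of f at the poles inside |z| = 3).

The denominator factors as (z + 2*I)*(z - 2*I), so the singularities of f are simple poles at z = -2*I, z = 2*I.
  |-2*I|² = 4 < 9 = 3², so this pole is inside the contour.
  |2*I|² = 4 < 9 = 3², so this pole is inside the contour.

With P(z) = cos(2*z) and Q(z) = z^2 + 4, each pole is simple, so Res(f, z₀) = P(z₀)/Q'(z₀) with Q'(z) = 2*z.
  Res(f, -2*I) = P(-2*I)/Q'(-2*I) = (cosh(4))/(-4*I) = I*cosh(4)/4
  Res(f, 2*I) = P(2*I)/Q'(2*I) = (cosh(4))/(4*I) = -I*cosh(4)/4

Sum of residues inside C: 0
∮_C f(z) dz = 2πi · (0) = 0

Final answer: 0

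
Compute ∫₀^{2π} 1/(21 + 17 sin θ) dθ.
sqrt(38)*pi/38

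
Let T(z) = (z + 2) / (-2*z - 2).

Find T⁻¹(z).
(-2*z - 2)/(2*z + 1)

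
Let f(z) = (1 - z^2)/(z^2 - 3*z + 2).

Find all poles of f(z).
{2}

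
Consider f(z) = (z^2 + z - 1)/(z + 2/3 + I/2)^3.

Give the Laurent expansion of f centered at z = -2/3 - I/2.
Put w = z - (-2/3 - I/2), i.e. z = w - 2/3 - I/2. The denominator is w^3, so it suffices to rewrite the numerator in powers of w.

P(z) = z^2 + z - 1
P(w - 2/3 - I/2) = -53/36 + I/6 + (-1/3 - I)*w + w^2

Dividing each term by w^3:
  f = (-53/36 + I/6)/w^3 + (-1/3 - I)/w^2 + 1/w

Substituting back w = z + 2/3 + I/2:
  f(z) = (-53/36 + I/6)/(z + 2/3 + I/2)^3 + (-1/3 - I)/(z + 2/3 + I/2)^2 + 1/(z + 2/3 + I/2)

The series is finite because the numerator is a polynomial; the negative powers form the principal part, and the coefficient of 1/(z + 2/3 + I/2) gives Res(f, -2/3 - I/2) = 1.

Final answer: (-53/36 + I/6)/(z + 2/3 + I/2)^3 + (-1/3 - I)/(z + 2/3 + I/2)^2 + 1/(z + 2/3 + I/2)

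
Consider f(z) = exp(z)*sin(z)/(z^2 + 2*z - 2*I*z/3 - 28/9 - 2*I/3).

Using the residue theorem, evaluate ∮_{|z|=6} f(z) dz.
By the residue theorem, ∮_C f(z) dz = 2πi · (sum of the residues of f at the poles inside |z| = 6).

The denominator factors as (z - 1 - I/3)*(z + 3 - I/3), so the singularities of f are simple poles at z = 1 + I/3, z = -3 + I/3.
  |1 + I/3|² = 10/9 < 36 = 6², so this pole is inside the contour.
  |-3 + I/3|² = 82/9 < 36 = 6², so this pole is inside the contour.

With P(z) = exp(z)*sin(z) and Q(z) = z^2 + 2*z - 2*I*z/3 - 28/9 - 2*I/3, each pole is simple, so Res(f, z₀) = P(z₀)/Q'(z₀) with Q'(z) = 2*z + 2 - 2*I/3.
  Res(f, 1 + I/3) = P(1 + I/3)/Q'(1 + I/3) = (exp(1 + I/3)*sin(1 + I/3))/(4) = exp(1 + I/3)*sin(1 + I/3)/4
  Res(f, -3 + I/3) = P(-3 + I/3)/Q'(-3 + I/3) = (-exp(-3 + I/3)*sin(3 - I/3))/(-4) = exp(-3 + I/3)*sin(3 - I/3)/4

Sum of residues inside C: exp(-3 + I/3)*sin(3 - I/3)/4 + exp(1 + I/3)*sin(1 + I/3)/4
∮_C f(z) dz = 2πi · (exp(-3 + I/3)*sin(3 - I/3)/4 + exp(1 + I/3)*sin(1 + I/3)/4) = I*pi*exp(-3 + I/3)*sin(3 - I/3)/2 + I*pi*exp(1 + I/3)*sin(1 + I/3)/2

Final answer: I*pi*exp(-3 + I/3)*sin(3 - I/3)/2 + I*pi*exp(1 + I/3)*sin(1 + I/3)/2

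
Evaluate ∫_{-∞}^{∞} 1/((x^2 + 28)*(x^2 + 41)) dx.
pi*(-14*sqrt(41) + 41*sqrt(7))/7462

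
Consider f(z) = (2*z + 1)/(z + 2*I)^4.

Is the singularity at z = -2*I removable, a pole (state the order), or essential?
pole of order 4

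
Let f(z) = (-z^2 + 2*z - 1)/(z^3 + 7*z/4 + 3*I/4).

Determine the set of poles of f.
{-I, -I/2, 3*I/2}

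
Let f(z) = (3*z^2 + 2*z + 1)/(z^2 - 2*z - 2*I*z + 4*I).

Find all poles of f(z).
The singularities of f are the zeros of the denominator. Factoring,
  z^2 - 2*z - 2*I*z + 4*I = (z - 2)*(z - 2*I)
so the candidates are z = 2, z = 2*I.

Check the numerator P(z) = 3*z^2 + 2*z + 1 at each one:
  P(2) = 17 ≠ 0, so z = 2 is a (simple) pole.
  P(2*I) = -11 + 4*I ≠ 0, so z = 2*I is a (simple) pole.

Poles of f: {2*I, 2}

Final answer: {2*I, 2}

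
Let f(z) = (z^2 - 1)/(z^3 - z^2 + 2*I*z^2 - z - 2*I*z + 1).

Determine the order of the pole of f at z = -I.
Factor the denominator:
  z^3 - z^2 + 2*I*z^2 - z - 2*I*z + 1 = (z + I)^2*(z - 1)

The numerator P(z) = z^2 - 1 has P(-I) = -2 ≠ 0, so no factor of (z + I) cancels.
Near z = -I we can therefore write f(z) = g(z)/(z + I)^2 with g analytic at -I and g(-I) ≠ 0 (g is the numerator divided by the remaining denominator factors).

Hence z = -I is a pole of order 2.

Final answer: 2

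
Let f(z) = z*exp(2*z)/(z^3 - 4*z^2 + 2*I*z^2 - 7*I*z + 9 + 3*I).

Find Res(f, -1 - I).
Write f(z) = P(z)/Q(z) with P(z) = z*exp(2*z) and Q(z) = z^3 - 4*z^2 + 2*I*z^2 - 7*I*z + 9 + 3*I.
The denominator factors as Q(z) = (z - 2 + I)*(z - 3)*(z + 1 + I), so z = -1 - I is a simple zero of Q and P is analytic there; z = -1 - I is therefore a simple pole and
  Res(f, z₀) = P(z₀)/Q'(z₀).

Q'(z) = 3*z^2 - 8*z + 4*I*z - 7*I, so Q'(-1 - I) = 12 + 3*I.
P(-1 - I) = (-1 - I)*exp(-2 - 2*I).

Res(f, -1 - I) = ((-1 - I)*exp(-2 - 2*I))/(12 + 3*I) = (-5/51 - I/17)*exp(-2 - 2*I)

Final answer: (-5/51 - I/17)*exp(-2 - 2*I)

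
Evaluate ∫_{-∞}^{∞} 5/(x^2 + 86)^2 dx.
Let f(z) = 5/(z^2 + 86)^2. The denominator has no real zeros and deg Q - deg P = 4 ≥ 2, so the integral of f over the upper semicircle |z| = R tends to 0 as R → ∞. Closing the contour in the upper half-plane,
  ∫_{-∞}^{∞} f(x) dx = 2πi · Σ Res(f, z_k)  over the poles with Im z_k > 0.

Zeros of the denominator: z^2 + 86 = 0 gives z = ±sqrt(86)*I.
Upper half-plane: z = sqrt(86)*I (a pole of order 2).

Write f(z) = g(z)/(z - sqrt(86)*I)^2 with g(z) = 5/(z + sqrt(86)*I)^2. For a double pole, Res(f, z₀) = g'(z₀):
  g'(z) = -10/(z + sqrt(86)*I)^3
  Res(f, sqrt(86)*I) = g'(sqrt(86)*I) = -5*sqrt(86)*I/29584

∫_{-∞}^{∞} f(x) dx = 2πi · (-5*sqrt(86)*I/29584) = 5*sqrt(86)*pi/14792

Final answer: 5*sqrt(86)*pi/14792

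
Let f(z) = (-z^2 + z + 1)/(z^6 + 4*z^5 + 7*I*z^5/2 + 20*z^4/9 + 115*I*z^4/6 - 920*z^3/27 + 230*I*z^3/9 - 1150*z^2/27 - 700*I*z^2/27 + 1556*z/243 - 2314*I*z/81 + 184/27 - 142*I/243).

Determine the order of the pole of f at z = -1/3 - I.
4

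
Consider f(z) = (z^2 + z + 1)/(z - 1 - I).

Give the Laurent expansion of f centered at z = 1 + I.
(2 + 3*I)/(z - 1 - I) + 3 + 2*I + (z - 1 - I)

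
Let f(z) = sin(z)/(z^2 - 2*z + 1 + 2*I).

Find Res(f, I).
Write f(z) = P(z)/Q(z) with P(z) = sin(z) and Q(z) = z^2 - 2*z + 1 + 2*I.
The denominator factors as Q(z) = (z - 2 + I)*(z - I), so z = I is a simple zero of Q and P is analytic there; z = I is therefore a simple pole and
  Res(f, z₀) = P(z₀)/Q'(z₀).

Q'(z) = 2*z - 2, so Q'(I) = -2 + 2*I.
P(I) = I*sinh(1).

Res(f, I) = (I*sinh(1))/(-2 + 2*I) = (1/4 - I/4)*sinh(1)

Final answer: (1/4 - I/4)*sinh(1)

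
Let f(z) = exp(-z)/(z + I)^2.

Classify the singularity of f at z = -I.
Write f(z) = g(z)/(z + I)^2 with g(z) = exp(-z).
g is entire and g(-I) = exp(I) ≠ 0, so no factor of (z + I) cancels: the Laurent expansion of f about z = -I starts at the power -2, i.e. lim_{z→z₀} (z - z₀)^2 f(z) = exp(I) is finite and nonzero.
So z = -I is a pole of order 2.

Final answer: pole of order 2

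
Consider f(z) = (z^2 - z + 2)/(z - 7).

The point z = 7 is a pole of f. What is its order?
1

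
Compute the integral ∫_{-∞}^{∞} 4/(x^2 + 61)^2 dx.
Let f(z) = 4/(z^2 + 61)^2. The denominator has no real zeros and deg Q - deg P = 4 ≥ 2, so the integral of f over the upper semicircle |z| = R tends to 0 as R → ∞. Closing the contour in the upper half-plane,
  ∫_{-∞}^{∞} f(x) dx = 2πi · Σ Res(f, z_k)  over the poles with Im z_k > 0.

Zeros of the denominator: z^2 + 61 = 0 gives z = ±sqrt(61)*I.
Upper half-plane: z = sqrt(61)*I (a pole of order 2).

Write f(z) = g(z)/(z - sqrt(61)*I)^2 with g(z) = 4/(z + sqrt(61)*I)^2. For a double pole, Res(f, z₀) = g'(z₀):
  g'(z) = -8/(z + sqrt(61)*I)^3
  Res(f, sqrt(61)*I) = g'(sqrt(61)*I) = -sqrt(61)*I/3721

∫_{-∞}^{∞} f(x) dx = 2πi · (-sqrt(61)*I/3721) = 2*sqrt(61)*pi/3721

Final answer: 2*sqrt(61)*pi/3721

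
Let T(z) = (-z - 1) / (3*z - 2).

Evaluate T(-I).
-1/13 - 5*I/13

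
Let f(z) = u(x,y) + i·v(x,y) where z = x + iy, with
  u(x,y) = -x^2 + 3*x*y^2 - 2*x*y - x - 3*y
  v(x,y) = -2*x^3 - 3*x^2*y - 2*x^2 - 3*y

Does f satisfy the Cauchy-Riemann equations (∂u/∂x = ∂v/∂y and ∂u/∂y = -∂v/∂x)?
∂u/∂x = -2*x + 3*y^2 - 2*y - 1
∂v/∂y = -3*x^2 - 3
∂u/∂y = 6*x*y - 2*x - 3
∂v/∂x = -6*x^2 - 6*x*y - 4*x
∂u/∂x ≠ ∂v/∂y and ∂u/∂y ≠ -∂v/∂x; the Cauchy-Riemann equations are not satisfied, so f is not analytic.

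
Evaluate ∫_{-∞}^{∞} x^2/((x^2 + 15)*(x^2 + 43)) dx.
Let f(z) = z^2/((z^2 + 15)*(z^2 + 43)). The denominator has no real zeros and deg Q - deg P = 2 ≥ 2, so the integral of f over the upper semicircle |z| = R tends to 0 as R → ∞. Closing the contour in the upper half-plane,
  ∫_{-∞}^{∞} f(x) dx = 2πi · Σ Res(f, z_k)  over the poles with Im z_k > 0.

Zeros of the denominator: z^2 + 15 = 0 gives z = ±sqrt(15)*I; z^2 + 43 = 0 gives z = ±sqrt(43)*I.
Upper half-plane: z = sqrt(15)*I, z = sqrt(43)*I (simple).

Each pole is a simple zero of Q(z) = z^4 + 58*z^2 + 645, so Res(f, z₀) = P(z₀)/Q'(z₀) with P(z) = z^2, Q'(z) = 4*z^3 + 116*z:
  Res(f, sqrt(15)*I) = (-15)/(56*sqrt(15)*I) = sqrt(15)*I/56
  Res(f, sqrt(43)*I) = (-43)/(-56*sqrt(43)*I) = -sqrt(43)*I/56

Sum of residues: I*(-sqrt(43) + sqrt(15))/56
∫_{-∞}^{∞} f(x) dx = 2πi · (I*(-sqrt(43) + sqrt(15))/56) = pi*(-sqrt(15) + sqrt(43))/28

Final answer: pi*(-sqrt(15) + sqrt(43))/28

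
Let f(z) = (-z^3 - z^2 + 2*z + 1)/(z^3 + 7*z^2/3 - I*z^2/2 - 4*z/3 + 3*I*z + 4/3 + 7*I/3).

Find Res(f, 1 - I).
-51/725 + 432*I/725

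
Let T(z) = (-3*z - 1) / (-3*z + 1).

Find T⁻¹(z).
Set w = T(z) = (-3*z - 1) / (-3*z + 1) and solve for z:
  w*(-3*z + 1) = -3*z - 1
  w + z*(3 - 3*w) + 1 = 0
  z*(3 - 3*w) = -w - 1
  z = (w + 1)/(3*w - 3)
Renaming the variable, T⁻¹(z) = (z + 1)/(3*z - 3).
(Check: ad - bc = -6 ≠ 0, so T is invertible.)

Final answer: (z + 1)/(3*z - 3)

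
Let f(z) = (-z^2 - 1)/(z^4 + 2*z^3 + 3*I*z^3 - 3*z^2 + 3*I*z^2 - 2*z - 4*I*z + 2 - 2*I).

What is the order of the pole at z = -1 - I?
Factor the denominator:
  z^4 + 2*z^3 + 3*I*z^3 - 3*z^2 + 3*I*z^2 - 2*z - 4*I*z + 2 - 2*I = (z + 1 + I)^3*(z - 1)

The numerator P(z) = -z^2 - 1 has P(-1 - I) = -1 - 2*I ≠ 0, so no factor of (z + 1 + I) cancels.
Near z = -1 - I we can therefore write f(z) = g(z)/(z + 1 + I)^3 with g analytic at -1 - I and g(-1 - I) ≠ 0 (g is the numerator divided by the remaining denominator factors).

Hence z = -1 - I is a pole of order 3.

Final answer: 3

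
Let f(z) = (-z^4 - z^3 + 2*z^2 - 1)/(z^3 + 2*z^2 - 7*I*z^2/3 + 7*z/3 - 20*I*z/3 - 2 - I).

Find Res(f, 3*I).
Write f(z) = P(z)/Q(z) with P(z) = -z^4 - z^3 + 2*z^2 - 1 and Q(z) = z^3 + 2*z^2 - 7*I*z^2/3 + 7*z/3 - 20*I*z/3 - 2 - I.
The denominator factors as Q(z) = (z - I/3)*(z + 2 + I)*(z - 3*I), so z = 3*I is a simple zero of Q and P is analytic there; z = 3*I is therefore a simple pole and
  Res(f, z₀) = P(z₀)/Q'(z₀).

Q'(z) = 3*z^2 + 4*z - 14*I*z/3 + 7/3 - 20*I/3, so Q'(3*I) = -32/3 + 16*I/3.
P(3*I) = -100 + 27*I.

Res(f, 3*I) = (-100 + 27*I)/(-32/3 + 16*I/3) = 681/80 + 69*I/40

Final answer: 681/80 + 69*I/40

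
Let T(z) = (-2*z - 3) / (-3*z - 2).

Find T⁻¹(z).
Set w = T(z) = (-2*z - 3) / (-3*z - 2) and solve for z:
  w*(-3*z - 2) = -2*z - 3
  -2*w + z*(2 - 3*w) + 3 = 0
  z*(2 - 3*w) = 2*w - 3
  z = (3 - 2*w)/(3*w - 2)
Renaming the variable, T⁻¹(z) = (-2*z + 3)/(3*z - 2).
(Check: ad - bc = -5 ≠ 0, so T is invertible.)

Final answer: (-2*z + 3)/(3*z - 2)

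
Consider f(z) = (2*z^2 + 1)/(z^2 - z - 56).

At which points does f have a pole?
The singularities of f are the zeros of the denominator. Factoring,
  z^2 - z - 56 = (z + 7)*(z - 8)
so the candidates are z = -7, z = 8.

Check the numerator P(z) = 2*z^2 + 1 at each one:
  P(-7) = 99 ≠ 0, so z = -7 is a (simple) pole.
  P(8) = 129 ≠ 0, so z = 8 is a (simple) pole.

Poles of f: {-7, 8}

Final answer: {-7, 8}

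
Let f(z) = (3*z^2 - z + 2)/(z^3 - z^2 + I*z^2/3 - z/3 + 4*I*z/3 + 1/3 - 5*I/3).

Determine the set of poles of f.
The singularities of f are the zeros of the denominator. Factoring,
  z^3 - z^2 + I*z^2/3 - z/3 + 4*I*z/3 + 1/3 - 5*I/3 = (z - 1 + I)*(z + 1 - 2*I/3)*(z - 1)
so the candidates are z = 1 - I, z = -1 + 2*I/3, z = 1.

Check the numerator P(z) = 3*z^2 - z + 2 at each one:
  P(1 - I) = 1 - 5*I ≠ 0, so z = 1 - I is a (simple) pole.
  P(-1 + 2*I/3) = 14/3 - 14*I/3 ≠ 0, so z = -1 + 2*I/3 is a (simple) pole.
  P(1) = 4 ≠ 0, so z = 1 is a (simple) pole.

Poles of f: {-1 + 2*I/3, 1 - I, 1}

Final answer: {-1 + 2*I/3, 1 - I, 1}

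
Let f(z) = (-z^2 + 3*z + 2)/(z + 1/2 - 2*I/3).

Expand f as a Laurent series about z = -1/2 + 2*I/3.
(25/36 + 8*I/3)/(z + 1/2 - 2*I/3) + 4 - 4*I/3 - (z + 1/2 - 2*I/3)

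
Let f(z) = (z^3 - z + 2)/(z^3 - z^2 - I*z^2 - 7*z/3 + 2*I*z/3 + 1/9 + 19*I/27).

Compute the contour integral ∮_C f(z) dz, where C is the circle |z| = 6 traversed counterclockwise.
By the residue theorem, ∮_C f(z) dz = 2πi · (sum of the residues of f at the poles inside |z| = 6).

The denominator factors as (z - I/3)*(z - 2 - I/3)*(z + 1 - I/3), so the singularities of f are simple poles at z = I/3, z = 2 + I/3, z = -1 + I/3.
  |I/3|² = 1/9 < 36 = 6², so this pole is inside the contour.
  |2 + I/3|² = 37/9 < 36 = 6², so this pole is inside the contour.
  |-1 + I/3|² = 10/9 < 36 = 6², so this pole is inside the contour.

With P(z) = z^3 - z + 2 and Q(z) = z^3 - z^2 - I*z^2 - 7*z/3 + 2*I*z/3 + 1/9 + 19*I/27, each pole is simple, so Res(f, z₀) = P(z₀)/Q'(z₀) with Q'(z) = 3*z^2 - 2*z - 2*I*z - 7/3 + 2*I/3.
  Res(f, I/3) = P(I/3)/Q'(I/3) = (2 - 10*I/27)/(-2) = -1 + 5*I/27
  Res(f, 2 + I/3) = P(2 + I/3)/Q'(2 + I/3) = (22/3 + 98*I/27)/(6) = 11/9 + 49*I/81
  Res(f, -1 + I/3) = P(-1 + I/3)/Q'(-1 + I/3) = (7/3 + 17*I/27)/(3) = 7/9 + 17*I/81

Sum of residues inside C: 1 + I
∮_C f(z) dz = 2πi · (1 + I) = pi*(-2 + 2*I)

Final answer: pi*(-2 + 2*I)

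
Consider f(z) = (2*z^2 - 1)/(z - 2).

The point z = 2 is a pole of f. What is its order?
Factor the denominator:
  z - 2 = (z - 2)

The numerator P(z) = 2*z^2 - 1 has P(2) = 7 ≠ 0, so no factor of (z - 2) cancels.
Near z = 2 we can therefore write f(z) = g(z)/(z - 2) with g analytic at 2 and g(2) ≠ 0 (g is just the numerator).

Hence z = 2 is a pole of order 1.

Final answer: 1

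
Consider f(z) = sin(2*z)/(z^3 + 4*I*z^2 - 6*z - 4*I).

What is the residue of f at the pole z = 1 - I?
Write f(z) = P(z)/Q(z) with P(z) = sin(2*z) and Q(z) = z^3 + 4*I*z^2 - 6*z - 4*I.
The denominator factors as Q(z) = (z + 2*I)*(z + 1 + I)*(z - 1 + I), so z = 1 - I is a simple zero of Q and P is analytic there; z = 1 - I is therefore a simple pole and
  Res(f, z₀) = P(z₀)/Q'(z₀).

Q'(z) = 3*z^2 + 8*I*z - 6, so Q'(1 - I) = 2 + 2*I.
P(1 - I) = sin(2 - 2*I).

Res(f, 1 - I) = (sin(2 - 2*I))/(2 + 2*I) = (1/4 - I/4)*sin(2 - 2*I)

Final answer: (1/4 - I/4)*sin(2 - 2*I)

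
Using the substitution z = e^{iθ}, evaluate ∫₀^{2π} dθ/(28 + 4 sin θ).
Call the integral J. The integrand is 2π-periodic and we integrate over a full period, so shifting θ does not change the value (θ → θ + π/2 turns sin θ into cos θ). Hence
  J = ∫₀^{2π} dθ/(28 + 4 cos θ).
Put z = e^{iθ}: then cos θ = (z + 1/z)/2, dθ = dz/(iz), and z runs once counterclockwise around |z| = 1:
  J = ∮_{|z|=1} 1/(28 + 4*(z + 1/z)/2) · dz/(iz) = (2/i) ∮_{|z|=1} dz/(4*z^2 + 56*z + 4).
The roots of 4*z^2 + 56*z + 4 are z = (-28 ± sqrt(28^2 - 4^2))/4, with sqrt(768) = 16*sqrt(3); their product is 1, so only z₊ = -7 + 4*sqrt(3) lies inside the unit circle (z₋ = -7 - 4*sqrt(3) lies outside).
z₊ is a simple zero of q(z) = 4*z^2 + 56*z + 4, so Res(1/q, z₊) = 1/q'(z₊) with q'(z) = 8*z + 56; and q'(z₊) = 4*(z₊ - z₋) = 32*sqrt(3).
Therefore J = (2/i) · 2πi · 1/(32*sqrt(3)) = 2*pi/(16*sqrt(3)) = sqrt(3)*pi/24

Final answer: sqrt(3)*pi/24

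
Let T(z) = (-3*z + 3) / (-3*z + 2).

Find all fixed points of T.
T(z) = z means -3*z + 3 = z*(-3*z + 2), i.e.
  -3*z^2 + 5*z - 3 = 0.
Discriminant: (5)^2 - 4*(-3)*(-3) = -11, so the roots are complex conjugates.
  z = (-5 ± I*sqrt(11))/(2*(-3))
Fixed points: {5/6 - sqrt(11)*I/6, 5/6 + sqrt(11)*I/6}

Final answer: {5/6 - sqrt(11)*I/6, 5/6 + sqrt(11)*I/6}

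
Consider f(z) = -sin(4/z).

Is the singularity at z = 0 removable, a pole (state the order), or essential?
Let u = z. Then
  sin(4/u) = Σ_{k≥0} (-1)^k (4)^(2k+1)/((2k+1)!·u^(2k+1)) = 4/u - 32/(3*u^3) + 128/(15*u^5) + ...
which has infinitely many negative powers of u, so sin(4/z) has an essential singularity at z = 0.
So the singularity is essential.

Final answer: essential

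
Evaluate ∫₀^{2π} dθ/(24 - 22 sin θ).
Call the integral J. The integrand is 2π-periodic and we integrate over a full period, so shifting θ does not change the value (θ → θ + π/2 turns sin θ into cos θ; θ → θ + π flips the sign of the trig term). Hence
  J = ∫₀^{2π} dθ/(24 + 22 cos θ).
Put z = e^{iθ}: then cos θ = (z + 1/z)/2, dθ = dz/(iz), and z runs once counterclockwise around |z| = 1:
  J = ∮_{|z|=1} 1/(24 + 22*(z + 1/z)/2) · dz/(iz) = (2/i) ∮_{|z|=1} dz/(22*z^2 + 48*z + 22).
The roots of 22*z^2 + 48*z + 22 are z = (-24 ± sqrt(24^2 - 22^2))/22, with sqrt(92) = 2*sqrt(23); their product is 1, so only z₊ = -12/11 + sqrt(23)/11 lies inside the unit circle (z₋ = -12/11 - sqrt(23)/11 lies outside).
z₊ is a simple zero of q(z) = 22*z^2 + 48*z + 22, so Res(1/q, z₊) = 1/q'(z₊) with q'(z) = 44*z + 48; and q'(z₊) = 22*(z₊ - z₋) = 4*sqrt(23).
Therefore J = (2/i) · 2πi · 1/(4*sqrt(23)) = 2*pi/(2*sqrt(23)) = sqrt(23)*pi/23

Final answer: sqrt(23)*pi/23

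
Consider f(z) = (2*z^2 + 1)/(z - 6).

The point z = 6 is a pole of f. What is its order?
Factor the denominator:
  z - 6 = (z - 6)

The numerator P(z) = 2*z^2 + 1 has P(6) = 73 ≠ 0, so no factor of (z - 6) cancels.
Near z = 6 we can therefore write f(z) = g(z)/(z - 6) with g analytic at 6 and g(6) ≠ 0 (g is just the numerator).

Hence z = 6 is a pole of order 1.

Final answer: 1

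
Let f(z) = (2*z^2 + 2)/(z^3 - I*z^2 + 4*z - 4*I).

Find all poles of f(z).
The singularities of f are the zeros of the denominator. Factoring,
  z^3 - I*z^2 + 4*z - 4*I = (z - 2*I)*(z + 2*I)*(z - I)
so the candidates are z = 2*I, z = -2*I, z = I.

Check the numerator P(z) = 2*z^2 + 2 at each one:
  P(2*I) = -6 ≠ 0, so z = 2*I is a (simple) pole.
  P(-2*I) = -6 ≠ 0, so z = -2*I is a (simple) pole.
  P(I) = 0, so the factor (z - I) cancels and z = I is only a removable singularity, not a pole.

Poles of f: {-2*I, 2*I}

Final answer: {-2*I, 2*I}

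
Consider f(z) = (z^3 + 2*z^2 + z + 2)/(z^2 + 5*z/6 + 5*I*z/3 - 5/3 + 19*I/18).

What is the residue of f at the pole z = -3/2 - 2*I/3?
Write f(z) = P(z)/Q(z) with P(z) = z^3 + 2*z^2 + z + 2 and Q(z) = z^2 + 5*z/6 + 5*I*z/3 - 5/3 + 19*I/18.
The denominator factors as Q(z) = (z - 2/3 + I)*(z + 3/2 + 2*I/3), so z = -3/2 - 2*I/3 is a simple zero of Q and P is analytic there; z = -3/2 - 2*I/3 is therefore a simple pole and
  Res(f, z₀) = P(z₀)/Q'(z₀).

Q'(z) = 2*z + 5/6 + 5*I/3, so Q'(-3/2 - 2*I/3) = -13/6 + I/3.
P(-3/2 - 2*I/3) = 197/72 - 47*I/54.

Res(f, -3/2 - 2*I/3) = (197/72 - 47*I/54)/(-13/6 + I/3) = -8059/6228 + 631*I/3114

Final answer: -8059/6228 + 631*I/3114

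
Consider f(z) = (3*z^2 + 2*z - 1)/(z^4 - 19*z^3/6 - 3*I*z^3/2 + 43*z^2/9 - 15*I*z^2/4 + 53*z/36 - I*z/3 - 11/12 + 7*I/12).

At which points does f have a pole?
The singularities of f are the zeros of the denominator. Factoring,
  z^4 - 19*z^3/6 - 3*I*z^3/2 + 43*z^2/9 - 15*I*z^2/4 + 53*z/36 - I*z/3 - 11/12 + 7*I/12 = (z - 1/3 + 3*I/2)*(z - 1/3)*(z - 3 - 3*I)*(z + 1/2)
so the candidates are z = 1/3 - 3*I/2, z = 1/3, z = 3 + 3*I, z = -1/2.

Check the numerator P(z) = 3*z^2 + 2*z - 1 at each one:
  P(1/3 - 3*I/2) = -27/4 - 6*I ≠ 0, so z = 1/3 - 3*I/2 is a (simple) pole.
  P(1/3) = 0, so the factor (z - 1/3) cancels and z = 1/3 is only a removable singularity, not a pole.
  P(3 + 3*I) = 5 + 60*I ≠ 0, so z = 3 + 3*I is a (simple) pole.
  P(-1/2) = -5/4 ≠ 0, so z = -1/2 is a (simple) pole.

Poles of f: {-1/2, 1/3 - 3*I/2, 3 + 3*I}

Final answer: {-1/2, 1/3 - 3*I/2, 3 + 3*I}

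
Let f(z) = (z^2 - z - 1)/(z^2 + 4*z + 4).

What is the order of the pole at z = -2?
Factor the denominator:
  z^2 + 4*z + 4 = (z + 2)^2

The numerator P(z) = z^2 - z - 1 has P(-2) = 5 ≠ 0, so no factor of (z + 2) cancels.
Near z = -2 we can therefore write f(z) = g(z)/(z + 2)^2 with g analytic at -2 and g(-2) ≠ 0 (g is just the numerator).

Hence z = -2 is a pole of order 2.

Final answer: 2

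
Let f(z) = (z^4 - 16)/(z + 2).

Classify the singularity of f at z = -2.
The numerator vanishes at z = -2 ((-2)^4 = 16), so it is divisible by z + 2:
  z^4 - 16 = (z + 2)*(z^3 - 2*z^2 + 4*z - 8)
Hence for z ≠ -2, f(z) = z^3 - 2*z^2 + 4*z - 8, a polynomial, and lim_{z→-2} f(z) = -32 is finite.
So the singularity is removable.

Final answer: removable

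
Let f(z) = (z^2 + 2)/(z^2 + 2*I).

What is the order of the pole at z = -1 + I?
Factor the denominator:
  z^2 + 2*I = (z + 1 - I)*(z - 1 + I)

The numerator P(z) = z^2 + 2 has P(-1 + I) = 2 - 2*I ≠ 0, so no factor of (z + 1 - I) cancels.
Near z = -1 + I we can therefore write f(z) = g(z)/(z + 1 - I) with g analytic at -1 + I and g(-1 + I) ≠ 0 (g is the numerator divided by the remaining denominator factors).

Hence z = -1 + I is a pole of order 1.

Final answer: 1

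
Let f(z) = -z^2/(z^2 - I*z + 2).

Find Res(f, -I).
Write f(z) = P(z)/Q(z) with P(z) = -z^2 and Q(z) = z^2 - I*z + 2.
The denominator factors as Q(z) = (z - 2*I)*(z + I), so z = -I is a simple zero of Q and P is analytic there; z = -I is therefore a simple pole and
  Res(f, z₀) = P(z₀)/Q'(z₀).

Q'(z) = 2*z - I, so Q'(-I) = -3*I.
P(-I) = 1.

Res(f, -I) = (1)/(-3*I) = I/3

Final answer: I/3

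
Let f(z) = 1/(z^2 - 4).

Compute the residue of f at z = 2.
Write f(z) = P(z)/Q(z) with P(z) = 1 and Q(z) = z^2 - 4.
The denominator factors as Q(z) = (z - 2)*(z + 2), so z = 2 is a simple zero of Q and P is analytic there; z = 2 is therefore a simple pole and
  Res(f, z₀) = P(z₀)/Q'(z₀).

Q'(z) = 2*z, so Q'(2) = 4.
P(2) = 1.

Res(f, 2) = (1)/(4) = 1/4

Final answer: 1/4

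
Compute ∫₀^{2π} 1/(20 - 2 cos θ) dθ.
Call the integral J. The integrand is 2π-periodic and we integrate over a full period, so shifting θ does not change the value (θ → θ + π flips the sign of the trig term). Hence
  J = ∫₀^{2π} dθ/(20 + 2 cos θ).
Put z = e^{iθ}: then cos θ = (z + 1/z)/2, dθ = dz/(iz), and z runs once counterclockwise around |z| = 1:
  J = ∮_{|z|=1} 1/(20 + 2*(z + 1/z)/2) · dz/(iz) = (2/i) ∮_{|z|=1} dz/(2*z^2 + 40*z + 2).
The roots of 2*z^2 + 40*z + 2 are z = (-20 ± sqrt(20^2 - 2^2))/2, with sqrt(396) = 6*sqrt(11); their product is 1, so only z₊ = -10 + 3*sqrt(11) lies inside the unit circle (z₋ = -10 - 3*sqrt(11) lies outside).
z₊ is a simple zero of q(z) = 2*z^2 + 40*z + 2, so Res(1/q, z₊) = 1/q'(z₊) with q'(z) = 4*z + 40; and q'(z₊) = 2*(z₊ - z₋) = 12*sqrt(11).
Therefore J = (2/i) · 2πi · 1/(12*sqrt(11)) = 2*pi/(6*sqrt(11)) = sqrt(11)*pi/33

Final answer: sqrt(11)*pi/33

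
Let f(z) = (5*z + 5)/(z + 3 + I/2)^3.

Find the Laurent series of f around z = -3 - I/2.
Put w = z - (-3 - I/2), i.e. z = w - 3 - I/2. The denominator is w^3, so it suffices to rewrite the numerator in powers of w.

P(z) = 5*z + 5
P(w - 3 - I/2) = -10 - 5*I/2 + 5*w

Dividing each term by w^3:
  f = (-10 - 5*I/2)/w^3 + 5/w^2

Substituting back w = z + 3 + I/2:
  f(z) = (-10 - 5*I/2)/(z + 3 + I/2)^3 + 5/(z + 3 + I/2)^2

The series is finite because the numerator is a polynomial; the negative powers form the principal part.

Final answer: (-10 - 5*I/2)/(z + 3 + I/2)^3 + 5/(z + 3 + I/2)^2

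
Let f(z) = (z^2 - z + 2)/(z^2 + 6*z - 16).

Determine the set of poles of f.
The singularities of f are the zeros of the denominator. Factoring,
  z^2 + 6*z - 16 = (z - 2)*(z + 8)
so the candidates are z = 2, z = -8.

Check the numerator P(z) = z^2 - z + 2 at each one:
  P(2) = 4 ≠ 0, so z = 2 is a (simple) pole.
  P(-8) = 74 ≠ 0, so z = -8 is a (simple) pole.

Poles of f: {-8, 2}

Final answer: {-8, 2}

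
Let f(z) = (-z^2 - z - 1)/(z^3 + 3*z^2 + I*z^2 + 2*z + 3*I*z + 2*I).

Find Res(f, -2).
-6/5 - 3*I/5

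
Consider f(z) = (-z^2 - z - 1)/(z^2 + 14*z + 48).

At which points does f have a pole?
{-8, -6}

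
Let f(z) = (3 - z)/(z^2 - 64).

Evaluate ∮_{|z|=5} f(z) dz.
0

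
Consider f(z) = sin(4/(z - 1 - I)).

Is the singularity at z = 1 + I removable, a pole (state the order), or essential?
Let u = z - 1 - I. Then
  sin(4/u) = Σ_{k≥0} (-1)^k (4)^(2k+1)/((2k+1)!·u^(2k+1)) = 4/u - 32/(3*u^3) + 128/(15*u^5) + ...
which has infinitely many negative powers of u, so sin(4/(z - 1 - I)) has an essential singularity at z = 1 + I.
So the singularity is essential.

Final answer: essential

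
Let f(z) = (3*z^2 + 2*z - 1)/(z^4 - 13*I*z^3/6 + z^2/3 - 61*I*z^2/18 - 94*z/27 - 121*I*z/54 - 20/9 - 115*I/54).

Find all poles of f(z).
The singularities of f are the zeros of the denominator. Factoring,
  z^4 - 13*I*z^3/6 + z^2/3 - 61*I*z^2/18 - 94*z/27 - 121*I*z/54 - 20/9 - 115*I/54 = (z + 2/3 + I)*(z + 2/3 + I/3)*(z - 1 - 2*I)*(z - 1/3 - 3*I/2)
so the candidates are z = -2/3 - I, z = -2/3 - I/3, z = 1 + 2*I, z = 1/3 + 3*I/2.

Check the numerator P(z) = 3*z^2 + 2*z - 1 at each one:
  P(-2/3 - I) = -4 + 2*I ≠ 0, so z = -2/3 - I is a (simple) pole.
  P(-2/3 - I/3) = -4/3 + 2*I/3 ≠ 0, so z = -2/3 - I/3 is a (simple) pole.
  P(1 + 2*I) = -8 + 16*I ≠ 0, so z = 1 + 2*I is a (simple) pole.
  P(1/3 + 3*I/2) = -27/4 + 6*I ≠ 0, so z = 1/3 + 3*I/2 is a (simple) pole.

Poles of f: {-2/3 - I, -2/3 - I/3, 1/3 + 3*I/2, 1 + 2*I}

Final answer: {-2/3 - I, -2/3 - I/3, 1/3 + 3*I/2, 1 + 2*I}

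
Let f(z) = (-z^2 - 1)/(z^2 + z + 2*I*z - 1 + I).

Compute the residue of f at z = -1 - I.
Write f(z) = P(z)/Q(z) with P(z) = -z^2 - 1 and Q(z) = z^2 + z + 2*I*z - 1 + I.
The denominator factors as Q(z) = (z + 1 + I)*(z + I), so z = -1 - I is a simple zero of Q and P is analytic there; z = -1 - I is therefore a simple pole and
  Res(f, z₀) = P(z₀)/Q'(z₀).

Q'(z) = 2*z + 1 + 2*I, so Q'(-1 - I) = -1.
P(-1 - I) = -1 - 2*I.

Res(f, -1 - I) = (-1 - 2*I)/(-1) = 1 + 2*I

Final answer: 1 + 2*I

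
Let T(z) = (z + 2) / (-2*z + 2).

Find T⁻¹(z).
Set w = T(z) = (z + 2) / (-2*z + 2) and solve for z:
  w*(-2*z + 2) = z + 2
  2*w + z*(-2*w - 1) - 2 = 0
  z*(-2*w - 1) = 2 - 2*w
  z = (2*w - 2)/(2*w + 1)
Renaming the variable, T⁻¹(z) = (2*z - 2)/(2*z + 1).
(Check: ad - bc = 6 ≠ 0, so T is invertible.)

Final answer: (2*z - 2)/(2*z + 1)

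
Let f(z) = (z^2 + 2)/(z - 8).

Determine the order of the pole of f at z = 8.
1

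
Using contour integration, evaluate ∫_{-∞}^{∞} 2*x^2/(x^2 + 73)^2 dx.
Let f(z) = 2*z^2/(z^2 + 73)^2. The denominator has no real zeros and deg Q - deg P = 2 ≥ 2, so the integral of f over the upper semicircle |z| = R tends to 0 as R → ∞. Closing the contour in the upper half-plane,
  ∫_{-∞}^{∞} f(x) dx = 2πi · Σ Res(f, z_k)  over the poles with Im z_k > 0.

Zeros of the denominator: z^2 + 73 = 0 gives z = ±sqrt(73)*I.
Upper half-plane: z = sqrt(73)*I (a pole of order 2).

Write f(z) = g(z)/(z - sqrt(73)*I)^2 with g(z) = 2*z^2/(z + sqrt(73)*I)^2. For a double pole, Res(f, z₀) = g'(z₀):
  g'(z) = 4*sqrt(73)*I*z/(z + sqrt(73)*I)^3
  Res(f, sqrt(73)*I) = g'(sqrt(73)*I) = -sqrt(73)*I/146

∫_{-∞}^{∞} f(x) dx = 2πi · (-sqrt(73)*I/146) = sqrt(73)*pi/73

Final answer: sqrt(73)*pi/73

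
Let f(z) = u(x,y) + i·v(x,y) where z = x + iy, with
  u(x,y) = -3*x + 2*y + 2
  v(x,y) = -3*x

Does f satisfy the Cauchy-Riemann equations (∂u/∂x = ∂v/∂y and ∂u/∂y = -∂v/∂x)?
∂u/∂x = -3
∂v/∂y = 0
∂u/∂y = 2
∂v/∂x = -3
∂u/∂x ≠ ∂v/∂y and ∂u/∂y ≠ -∂v/∂x; the Cauchy-Riemann equations are not satisfied, so f is not analytic.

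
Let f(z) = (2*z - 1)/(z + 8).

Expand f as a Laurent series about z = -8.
Put w = z - (-8), i.e. z = w - 8. The denominator is w, so it suffices to rewrite the numerator in powers of w.

P(z) = 2*z - 1
P(w - 8) = -17 + 2*w

Dividing each term by w:
  f = -17/w + 2

Substituting back w = z + 8:
  f(z) = -17/(z + 8) + 2

The series is finite because the numerator is a polynomial; the negative powers form the principal part, and the coefficient of 1/(z + 8) gives Res(f, -8) = -17.

Final answer: -17/(z + 8) + 2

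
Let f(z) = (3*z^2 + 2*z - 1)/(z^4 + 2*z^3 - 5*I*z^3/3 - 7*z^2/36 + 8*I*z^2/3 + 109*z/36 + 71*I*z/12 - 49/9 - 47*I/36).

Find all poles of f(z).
The singularities of f are the zeros of the denominator. Factoring,
  z^4 + 2*z^3 - 5*I*z^3/3 - 7*z^2/36 + 8*I*z^2/3 + 109*z/36 + 71*I*z/12 - 49/9 - 47*I/36 = (z + 2 - I)*(z + 3/2 - 2*I)*(z - 1 + 2*I/3)*(z - 1/2 + 2*I/3)
so the candidates are z = -2 + I, z = -3/2 + 2*I, z = 1 - 2*I/3, z = 1/2 - 2*I/3.

Check the numerator P(z) = 3*z^2 + 2*z - 1 at each one:
  P(-2 + I) = 4 - 10*I ≠ 0, so z = -2 + I is a (simple) pole.
  P(-3/2 + 2*I) = -37/4 - 14*I ≠ 0, so z = -3/2 + 2*I is a (simple) pole.
  P(1 - 2*I/3) = 8/3 - 16*I/3 ≠ 0, so z = 1 - 2*I/3 is a (simple) pole.
  P(1/2 - 2*I/3) = -7/12 - 10*I/3 ≠ 0, so z = 1/2 - 2*I/3 is a (simple) pole.

Poles of f: {-2 + I, -3/2 + 2*I, 1/2 - 2*I/3, 1 - 2*I/3}

Final answer: {-2 + I, -3/2 + 2*I, 1/2 - 2*I/3, 1 - 2*I/3}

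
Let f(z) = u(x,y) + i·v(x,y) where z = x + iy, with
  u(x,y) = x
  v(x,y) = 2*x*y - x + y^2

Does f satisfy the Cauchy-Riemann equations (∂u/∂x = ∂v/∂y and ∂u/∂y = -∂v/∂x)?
∂u/∂x = 1
∂v/∂y = 2*x + 2*y
∂u/∂y = 0
∂v/∂x = 2*y - 1
∂u/∂x ≠ ∂v/∂y and ∂u/∂y ≠ -∂v/∂x; the Cauchy-Riemann equations are not satisfied, so f is not analytic.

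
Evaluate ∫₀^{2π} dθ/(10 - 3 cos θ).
Call the integral J. The integrand is 2π-periodic and we integrate over a full period, so shifting θ does not change the value (θ → θ + π flips the sign of the trig term). Hence
  J = ∫₀^{2π} dθ/(10 + 3 cos θ).
Put z = e^{iθ}: then cos θ = (z + 1/z)/2, dθ = dz/(iz), and z runs once counterclockwise around |z| = 1:
  J = ∮_{|z|=1} 1/(10 + 3*(z + 1/z)/2) · dz/(iz) = (2/i) ∮_{|z|=1} dz/(3*z^2 + 20*z + 3).
The roots of 3*z^2 + 20*z + 3 are z = (-10 ± sqrt(10^2 - 3^2))/3, with sqrt(91) = sqrt(91); their product is 1, so only z₊ = -10/3 + sqrt(91)/3 lies inside the unit circle (z₋ = -10/3 - sqrt(91)/3 lies outside).
z₊ is a simple zero of q(z) = 3*z^2 + 20*z + 3, so Res(1/q, z₊) = 1/q'(z₊) with q'(z) = 6*z + 20; and q'(z₊) = 3*(z₊ - z₋) = 2*sqrt(91).
Therefore J = (2/i) · 2πi · 1/(2*sqrt(91)) = 2*pi/(sqrt(91)) = 2*sqrt(91)*pi/91

Final answer: 2*sqrt(91)*pi/91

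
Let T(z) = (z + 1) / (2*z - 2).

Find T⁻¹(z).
(2*z + 1)/(2*z - 1)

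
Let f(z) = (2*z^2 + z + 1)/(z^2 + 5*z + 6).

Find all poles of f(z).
The singularities of f are the zeros of the denominator. Factoring,
  z^2 + 5*z + 6 = (z + 3)*(z + 2)
so the candidates are z = -3, z = -2.

Check the numerator P(z) = 2*z^2 + z + 1 at each one:
  P(-3) = 16 ≠ 0, so z = -3 is a (simple) pole.
  P(-2) = 7 ≠ 0, so z = -2 is a (simple) pole.

Poles of f: {-3, -2}

Final answer: {-3, -2}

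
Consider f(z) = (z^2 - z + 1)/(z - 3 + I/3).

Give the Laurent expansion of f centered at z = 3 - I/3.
(62/9 - 5*I/3)/(z - 3 + I/3) + 5 - 2*I/3 + (z - 3 + I/3)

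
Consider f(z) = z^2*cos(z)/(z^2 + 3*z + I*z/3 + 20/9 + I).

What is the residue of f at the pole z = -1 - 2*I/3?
Write f(z) = P(z)/Q(z) with P(z) = z^2*cos(z) and Q(z) = z^2 + 3*z + I*z/3 + 20/9 + I.
The denominator factors as Q(z) = (z + 2 - I/3)*(z + 1 + 2*I/3), so z = -1 - 2*I/3 is a simple zero of Q and P is analytic there; z = -1 - 2*I/3 is therefore a simple pole and
  Res(f, z₀) = P(z₀)/Q'(z₀).

Q'(z) = 2*z + 3 + I/3, so Q'(-1 - 2*I/3) = 1 - I.
P(-1 - 2*I/3) = (5/9 + 4*I/3)*cos(1 + 2*I/3).

Res(f, -1 - 2*I/3) = ((5/9 + 4*I/3)*cos(1 + 2*I/3))/(1 - I) = (-7/18 + 17*I/18)*cos(1 + 2*I/3)

Final answer: (-7/18 + 17*I/18)*cos(1 + 2*I/3)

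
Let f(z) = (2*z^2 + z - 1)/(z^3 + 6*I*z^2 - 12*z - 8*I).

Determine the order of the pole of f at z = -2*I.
Factor the denominator:
  z^3 + 6*I*z^2 - 12*z - 8*I = (z + 2*I)^3

The numerator P(z) = 2*z^2 + z - 1 has P(-2*I) = -9 - 2*I ≠ 0, so no factor of (z + 2*I) cancels.
Near z = -2*I we can therefore write f(z) = g(z)/(z + 2*I)^3 with g analytic at -2*I and g(-2*I) ≠ 0 (g is just the numerator).

Hence z = -2*I is a pole of order 3.

Final answer: 3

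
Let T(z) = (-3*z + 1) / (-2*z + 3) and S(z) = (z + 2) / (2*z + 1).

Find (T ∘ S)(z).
(-z - 5)/(4*z - 1)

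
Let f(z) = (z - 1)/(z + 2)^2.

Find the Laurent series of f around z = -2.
-3/(z + 2)^2 + 1/(z + 2)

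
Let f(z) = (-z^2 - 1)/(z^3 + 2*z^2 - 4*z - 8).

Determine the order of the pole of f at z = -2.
Factor the denominator:
  z^3 + 2*z^2 - 4*z - 8 = (z + 2)^2*(z - 2)

The numerator P(z) = -z^2 - 1 has P(-2) = -5 ≠ 0, so no factor of (z + 2) cancels.
Near z = -2 we can therefore write f(z) = g(z)/(z + 2)^2 with g analytic at -2 and g(-2) ≠ 0 (g is the numerator divided by the remaining denominator factors).

Hence z = -2 is a pole of order 2.

Final answer: 2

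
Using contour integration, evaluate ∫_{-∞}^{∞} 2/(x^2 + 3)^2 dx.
sqrt(3)*pi/9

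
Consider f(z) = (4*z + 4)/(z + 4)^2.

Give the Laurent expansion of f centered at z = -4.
Put w = z - (-4), i.e. z = w - 4. The denominator is w^2, so it suffices to rewrite the numerator in powers of w.

P(z) = 4*z + 4
P(w - 4) = -12 + 4*w

Dividing each term by w^2:
  f = -12/w^2 + 4/w

Substituting back w = z + 4:
  f(z) = -12/(z + 4)^2 + 4/(z + 4)

The series is finite because the numerator is a polynomial; the negative powers form the principal part, and the coefficient of 1/(z + 4) gives Res(f, -4) = 4.

Final answer: -12/(z + 4)^2 + 4/(z + 4)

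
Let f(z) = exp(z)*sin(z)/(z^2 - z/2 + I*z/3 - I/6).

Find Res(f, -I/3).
(12/13 + 18*I/13)*exp(-I/3)*sinh(1/3)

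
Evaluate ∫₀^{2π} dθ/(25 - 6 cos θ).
Call the integral J. The integrand is 2π-periodic and we integrate over a full period, so shifting θ does not change the value (θ → θ + π flips the sign of the trig term). Hence
  J = ∫₀^{2π} dθ/(25 + 6 cos θ).
Put z = e^{iθ}: then cos θ = (z + 1/z)/2, dθ = dz/(iz), and z runs once counterclockwise around |z| = 1:
  J = ∮_{|z|=1} 1/(25 + 6*(z + 1/z)/2) · dz/(iz) = (2/i) ∮_{|z|=1} dz/(6*z^2 + 50*z + 6).
The roots of 6*z^2 + 50*z + 6 are z = (-25 ± sqrt(25^2 - 6^2))/6, with sqrt(589) = sqrt(589); their product is 1, so only z₊ = -25/6 + sqrt(589)/6 lies inside the unit circle (z₋ = -25/6 - sqrt(589)/6 lies outside).
z₊ is a simple zero of q(z) = 6*z^2 + 50*z + 6, so Res(1/q, z₊) = 1/q'(z₊) with q'(z) = 12*z + 50; and q'(z₊) = 6*(z₊ - z₋) = 2*sqrt(589).
Therefore J = (2/i) · 2πi · 1/(2*sqrt(589)) = 2*pi/(sqrt(589)) = 2*sqrt(589)*pi/589

Final answer: 2*sqrt(589)*pi/589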